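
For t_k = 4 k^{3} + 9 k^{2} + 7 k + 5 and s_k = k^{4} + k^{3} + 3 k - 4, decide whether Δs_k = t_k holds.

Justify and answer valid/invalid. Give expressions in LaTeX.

valid; difference matches t_k

s_(k+1) = 3*k + (k + 1)**4 + (k + 1)**3 - 1
s_(k+1) − s_k = 4*k**3 + 9*k**2 + 7*k + 5
(s_(k+1) − s_k) − t_k = 0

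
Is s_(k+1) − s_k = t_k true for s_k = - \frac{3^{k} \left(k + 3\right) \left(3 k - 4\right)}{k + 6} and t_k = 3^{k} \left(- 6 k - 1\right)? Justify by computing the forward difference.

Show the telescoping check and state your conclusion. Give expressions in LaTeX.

Invalid: residual \frac{3^{k + 1} \left(6 k^{2} + 34 k + 10\right)}{k^{2} + 13 k + 42} ≠ 0.

s_(k+1) = -3**(k + 1)*(k + 4)*(3*k - 1)/(k + 7)
s_(k+1) − s_k = 3**k*(-6*k**3 - 61*k**2 - 163*k - 12)/(k**2 + 13*k + 42)
(s_(k+1) − s_k) − t_k = 3**(k + 1)*(6*k**2 + 34*k + 10)/(k**2 + 13*k + 42)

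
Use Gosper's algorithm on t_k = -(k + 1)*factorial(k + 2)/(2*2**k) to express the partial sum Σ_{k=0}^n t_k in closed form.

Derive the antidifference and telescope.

r(k) = (k + 2)*(k + 3)/(2*(k + 1)) after simplifying.
So A=k/2 + 3/2 and B=1, with C=k + 1.
Need (k/2 + 3/2)·f(k+1) − (1)·f(k) = k + 1.
Bound: deg f ≤ 0.
Coefficient equations give f(k) = 2.
So s_k = (B(k−1)f/C)·t_k = (2/(k + 1))·t_k = -factorial(k + 2)/2**k.
Δs = -(k + 1)*factorial(k + 2)/(2*2**k), as required.
Telescope: S(n) = s_(n+1) − s_(0) = -2**(-n - 1)*factorial(n + 3) − (-2) = 2 - factorial(n + 3)/(2*2**n).

S(n) = 2 - factorial(n + 3)/(2*2**n)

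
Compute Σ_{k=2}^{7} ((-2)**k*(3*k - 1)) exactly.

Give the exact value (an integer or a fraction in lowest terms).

Σ = -1788

r(k) = 2*(-3*k - 2)/(3*k - 1) after simplifying.
A = -2, B = 1, C = k - 1/3.
Set up (-2)·f(k+1) − (1)·f(k) − (k - 1/3) = 0.
From deg A=0, deg B=0, deg C=1: d=1.
A polynomial solution: f(k) = -(k - 1)/3.
Then R = B(k−1)f/C = -(k - 1)/(3*k - 1), so s_k = R(k)·t_k = (-2)**k*(1 - k).
s_(k+1) − s_k = (-2)**k*(3*k - 1) = t_k.
Telescoping: Σ = s_(8) − s_(2) = -1792 − (-4) = -1788.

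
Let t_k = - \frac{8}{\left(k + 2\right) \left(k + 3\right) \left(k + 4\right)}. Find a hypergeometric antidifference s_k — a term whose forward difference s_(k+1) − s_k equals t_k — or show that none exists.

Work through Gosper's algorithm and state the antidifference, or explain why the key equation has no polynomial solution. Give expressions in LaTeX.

s_k = \frac{2 k \left(- k - 5\right)}{3 \left(k + 2\right) \left(k + 3\right)}

The ratio is (k + 2)/(k + 5).
Factor: A=k + 2; B=k + 5; C=1.
Set up (k + 2)·f(k+1) − (k + 4)·f(k) − (1) = 0.
d = 2 from the (1,1,0) case.
Solve for f: f(k) = k*(k + 5)/12 (degree 2 ≤ 2).
Certificate R = B(k−1)f/C = k*(k + 4)*(k + 5)/12 gives s_k = 2*k*(-k - 5)/(3*(k + 2)*(k + 3)).
Verify: -8/(k**3 + 9*k**2 + 26*k + 24) matches t_k.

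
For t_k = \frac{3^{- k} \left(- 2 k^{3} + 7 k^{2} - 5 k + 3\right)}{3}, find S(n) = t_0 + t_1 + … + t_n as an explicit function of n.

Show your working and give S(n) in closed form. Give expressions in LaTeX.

r(k) = (2*k**3 - k**2 - 3*k - 3)/(3*(2*k**3 - 7*k**2 + 5*k - 3)) after simplifying.
A = 1/3, B = 1, C = k**3 - 7*k**2/2 + 5*k/2 - 3/2.
Need (1/3)·f(k+1) − (1)·f(k) = k**3 - 7*k**2/2 + 5*k/2 - 3/2.
Bound: deg f ≤ 3.
A polynomial solution: f(k) = -3*(k - 1)*(k**2 - k + 1)/2.
Certificate R = B(k−1)f/C = -3*(k - 1)*(k**2 - k + 1)/(2*k**3 - 7*k**2 + 5*k - 3) gives s_k = (k**3 - 2*k**2 + 2*k - 1)/3**k.
Δs = (-2*k**3 + 7*k**2 - 5*k + 3)/(3*3**k), as required.
Σ_(k=0)^n t_k = s_(n+1) − s_(0) = (3**(-n - 1)*n*(n**2 + n + 1)) − (-1), i.e. 3**(-n - 1)*(3**(n + 1) + n**3 + n**2 + n).

S(n) = 3^{- n - 1} \left(3^{n + 1} + n^{3} + n^{2} + n\right)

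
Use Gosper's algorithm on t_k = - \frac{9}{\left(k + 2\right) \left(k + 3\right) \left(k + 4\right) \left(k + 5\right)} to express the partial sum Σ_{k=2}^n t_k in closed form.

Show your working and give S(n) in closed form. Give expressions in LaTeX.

Step 1: r(k) = (k + 2)/(k + 6).
Take A(k)=k + 2, B(k)=k + 6, C(k)=1.
Solve (k + 2)·f(k+1) − (k + 5)·f(k) = 1.
deg f ≤ 3 (via 1,1,0).
Coefficient equations give f(k) = k*(k**2 + 9*k + 26)/72.
Then R = B(k−1)f/C = k*(k + 5)*(k**2 + 9*k + 26)/72, so s_k = R(k)·t_k = k*(-k**2 - 9*k - 26)/(8*(k + 2)*(k + 3)*(k + 4)).
s_(k+1) − s_k = -9/(k**4 + 14*k**3 + 71*k**2 + 154*k + 120) = t_k.
Telescope: S(n) = s_(n+1) − s_(2) = (-n**3 - 12*n**2 - 47*n - 36)/(8*(n**3 + 12*n**2 + 47*n + 60)) − (-1/10) = (-n**3 - 12*n**2 - 47*n + 60)/(40*(n**3 + 12*n**2 + 47*n + 60)).

S(n) = \frac{- n^{3} - 12 n^{2} - 47 n + 60}{40 \left(n^{3} + 12 n^{2} + 47 n + 60\right)}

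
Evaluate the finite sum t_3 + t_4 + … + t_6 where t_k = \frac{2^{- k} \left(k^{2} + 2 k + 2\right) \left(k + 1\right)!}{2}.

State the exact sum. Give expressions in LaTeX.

Σ = 2508

The ratio is (k + 2)*(2*k + (k + 1)**2 + 4)/(2*(k**2 + 2*k + 2)).
Gosper form: A/B · C(k+1)/C(k) with A=k/2 + 1, B=1, C=k**2 + 2*k + 2.
Set up (k/2 + 1)·f(k+1) − (1)·f(k) − (k**2 + 2*k + 2) = 0.
d = 1 from the (1,0,2) case.
Solve for f: f(k) = 2*(k + 1) (degree 1 ≤ 1).
So s_k = (B(k−1)f/C)·t_k = (2*(k + 1)/(k**2 + 2*k + 2))·t_k = (k + 1)*factorial(k + 1)/2**k.
Check: Δs_k = (k**2 + 2*k + 2)*factorial(k + 1)/(2*2**k). ✓
Sum = s_(7) − s_(3); s_(7) = 2520, s_(3) = 12 ⇒ 2508.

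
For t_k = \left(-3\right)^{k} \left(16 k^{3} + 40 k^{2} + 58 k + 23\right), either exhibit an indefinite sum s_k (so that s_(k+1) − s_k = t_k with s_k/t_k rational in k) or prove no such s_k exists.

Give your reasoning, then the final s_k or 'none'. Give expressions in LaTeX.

Compute t_(k+1)/t_k: get 3*(-16*k**3 - 88*k**2 - 186*k - 137)/(16*k**3 + 40*k**2 + 58*k + 23).
Factor: A=-3; B=1; C=k**3 + 5*k**2/2 + 29*k/8 + 23/16.
Solve (-3)·f(k+1) − (1)·f(k) = k**3 + 5*k**2/2 + 29*k/8 + 23/16.
Bound: deg f ≤ 3.
Solving with deg f ≤ 3: f(k) = -(4*k**3 + k**2 + 4*k - 1)/16.
R(k) = B(k−1)·f(k)/C(k) = -(4*k**3 + k**2 + 4*k - 1)/(16*k**3 + 40*k**2 + 58*k + 23); s_k = R·t_k = (-3)**k*(-4*k**3 - k**2 - 4*k + 1).
Verify: (-3)**k*(16*k**3 + 40*k**2 + 58*k + 23) matches t_k.

s_k = \left(-3\right)^{k} \left(- 4 k^{3} - k^{2} - 4 k + 1\right)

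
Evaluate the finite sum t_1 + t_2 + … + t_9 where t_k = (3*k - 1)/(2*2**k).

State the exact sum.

Step 1: r(k) = (3*k + 2)/(2*(3*k - 1)).
Take A(k)=1/2, B(k)=1, C(k)=k - 1/3.
Need (1/2)·f(k+1) − (1)·f(k) = k - 1/3.
From deg A=0, deg B=0, deg C=1: d=1.
Coefficient equations give f(k) = -2*(3*k + 2)/3.
Then R = B(k−1)f/C = -2*(3*k + 2)/(3*k - 1), so s_k = R(k)·t_k = (-3*k - 2)/2**k.
Verify: (3*k - 1)/(2*2**k) matches t_k.
Telescoping: Σ = s_(10) − s_(1) = -1/32 − (-5/2) = 79/32.

Σ = 79/32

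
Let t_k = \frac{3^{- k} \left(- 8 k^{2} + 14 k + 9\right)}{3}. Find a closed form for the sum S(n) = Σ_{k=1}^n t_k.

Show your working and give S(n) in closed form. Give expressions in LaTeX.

S(n) = 3^{- n - 1} \left(3^{n + 1} + 4 n^{2} + 5 n - 3\right)

t_(k+1)/t_k = (8*k**2 + 2*k - 15)/(3*(8*k**2 - 14*k - 9)).
Take A(k)=1/3, B(k)=1, C(k)=k**2 - 7*k/4 - 9/8.
Need (1/3)·f(k+1) − (1)·f(k) = k**2 - 7*k/4 - 9/8.
d = 2 from the (0,0,2) case.
Coefficient equations give f(k) = -3*(4*k**2 - 3*k - 4)/8.
R(k) = B(k−1)·f(k)/C(k) = -3*(4*k**2 - 3*k - 4)/((2*k + 1)*(4*k - 9)); s_k = R·t_k = (4*k**2 - 3*k - 4)/3**k.
Check: Δs_k = (-8*k**2 + 14*k + 9)/(3*3**k). ✓
s_(n+1) = 3**(-n - 1)*(4*n**2 + 5*n - 3) and s_(1) = -1, so S(n) = 3**(-n - 1)*(3**(n + 1) + 4*n**2 + 5*n - 3).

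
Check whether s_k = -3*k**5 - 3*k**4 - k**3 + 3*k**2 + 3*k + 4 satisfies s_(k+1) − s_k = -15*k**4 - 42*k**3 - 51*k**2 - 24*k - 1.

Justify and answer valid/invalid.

s_(k+1) = -3*k**5 - 18*k**4 - 43*k**3 - 48*k**2 - 21*k + 3
s_(k+1) − s_k = -15*k**4 - 42*k**3 - 51*k**2 - 24*k - 1
(s_(k+1) − s_k) − t_k = 0

Valid: the claim telescopes to t_k.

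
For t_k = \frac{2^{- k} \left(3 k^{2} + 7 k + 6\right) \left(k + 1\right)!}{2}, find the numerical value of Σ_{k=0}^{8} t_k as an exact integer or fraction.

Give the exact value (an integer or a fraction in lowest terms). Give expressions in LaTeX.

Σ = 439417/2

Ratio r(k) = (k + 2)*(7*k + 3*(k + 1)**2 + 13)/(2*(3*k**2 + 7*k + 6)).
A = k/2 + 1, B = 1, C = k**2 + 7*k/3 + 2.
f must satisfy (k/2 + 1)·f(k+1) − (1)·f(k) = k**2 + 7*k/3 + 2.
d = 1 from the (1,0,2) case.
Solving with deg f ≤ 1: f(k) = 2*(3*k + 4)/3.
Then R = B(k−1)f/C = 2*(3*k + 4)/(3*k**2 + 7*k + 6), so s_k = R(k)·t_k = (3*k + 4)*factorial(k + 1)/2**k.
Δs = (3*k**2 + 7*k + 6)*factorial(k + 1)/(2*2**k), as required.
Evaluate s at k=9 and k=0: 439425/2 and 4; difference 439417/2.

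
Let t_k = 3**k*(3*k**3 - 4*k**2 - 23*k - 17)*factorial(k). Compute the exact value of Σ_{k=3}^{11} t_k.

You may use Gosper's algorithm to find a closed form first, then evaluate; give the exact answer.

Step 1: r(k) = 3*(3*k**4 + 8*k**3 - 17*k**2 - 63*k - 41)/(3*k**3 - 4*k**2 - 23*k - 17).
So A=3*k + 3 and B=1, with C=k**3 - 4*k**2/3 - 23*k/3 - 17/3.
Solve (3*k + 3)·f(k+1) − (1)·f(k) = k**3 - 4*k**2/3 - 23*k/3 - 17/3.
d = 2 from the (1,0,3) case.
Coefficient equations give f(k) = (k**2 - 4*k - 4)/3.
Get s_k = R·t_k = 3**k*(k**2 - 4*k - 4)*factorial(k) with R(k) = B(k−1)f(k)/C(k) = (k**2 - 4*k - 4)/(3*k**3 - 4*k**2 - 23*k - 17).
s_(k+1) − s_k = 3**k*(3*k**3 - 4*k**2 - 23*k - 17)*factorial(k) = t_k.
Telescoping: Σ = s_(12) − s_(3) = 23419620216115200 − (-1134) = 23419620216116334.

Σ = 23419620216116334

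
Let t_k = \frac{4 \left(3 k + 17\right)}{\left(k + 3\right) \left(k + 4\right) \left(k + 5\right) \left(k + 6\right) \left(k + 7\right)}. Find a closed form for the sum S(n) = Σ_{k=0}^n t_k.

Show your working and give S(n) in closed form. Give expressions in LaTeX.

S(n) = \frac{n^{3} + 16 n^{2} + 83 n + 68}{18 \left(n^{3} + 16 n^{2} + 83 n + 140\right)}

Ratio r(k) = (k + 3)*(3*k + 20)/((k + 8)*(3*k + 17)).
A = k + 3, B = k + 8, C = k + 17/3.
Key eq: (k + 3)·f(k+1) = (k + 7)·f(k) + (k + 17/3).
d = 4 from the (1,1,1) case.
A polynomial solution: f(k) = k*(k + 5)*(k**2 + 13*k + 54)/216.
Get s_k = R·t_k = k*(k**2 + 13*k + 54)/(18*(k**3 + 13*k**2 + 54*k + 72)) with R(k) = B(k−1)f(k)/C(k) = k*(k + 5)*(k + 7)*(k**2 + 13*k + 54)/(72*(3*k + 17)).
Check: Δs_k = 4*(3*k + 17)/(k**5 + 25*k**4 + 245*k**3 + 1175*k**2 + 2754*k + 2520). ✓
Evaluate: s_(n+1) = (n**3 + 16*n**2 + 83*n + 68)/(18*(n**3 + 16*n**2 + 83*n + 140)); subtract s_(0) = 0 ⇒ S(n) = (n**3 + 16*n**2 + 83*n + 68)/(18*(n**3 + 16*n**2 + 83*n + 140)).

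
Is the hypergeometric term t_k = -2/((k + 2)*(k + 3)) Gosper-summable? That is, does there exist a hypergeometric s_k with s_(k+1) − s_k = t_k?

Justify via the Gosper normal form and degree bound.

Ratio r(k) = (k + 2)/(k + 4).
Normal form (A,B,C) = (k + 2, k + 4, 1).
Solve (k + 2)·f(k+1) − (k + 3)·f(k) = 1.
Degrees (1,1,0) ⇒ d ≤ 1.
Match coefficients ⇒ f(k) = k/2.
Certificate R = B(k−1)f/C = k*(k + 3)/2 gives s_k = -k/(k + 2).
Verify: -2/(k**2 + 5*k + 6) matches t_k.

Yes. s_k = -k/(k + 2).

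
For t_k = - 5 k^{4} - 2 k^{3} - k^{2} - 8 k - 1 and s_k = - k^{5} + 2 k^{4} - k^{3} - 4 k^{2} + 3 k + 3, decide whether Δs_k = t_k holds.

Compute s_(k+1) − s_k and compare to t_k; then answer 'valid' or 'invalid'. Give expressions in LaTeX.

s_(k+1) = -k**5 - 3*k**4 - 3*k**3 - 5*k**2 - 5*k + 2
s_(k+1) − s_k = -5*k**4 - 2*k**3 - k**2 - 8*k - 1
(s_(k+1) − s_k) − t_k = 0

valid (s_(k+1) − s_k reduces to t_k)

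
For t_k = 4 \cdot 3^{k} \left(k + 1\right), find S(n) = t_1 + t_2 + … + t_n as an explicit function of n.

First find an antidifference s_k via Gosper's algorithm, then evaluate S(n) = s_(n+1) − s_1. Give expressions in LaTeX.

The ratio is 3*(k + 2)/(k + 1).
A = 3, B = 1, C = k + 1.
Need (3)·f(k+1) − (1)·f(k) = k + 1.
deg f ≤ 1 (via 0,0,1).
Coefficient equations give f(k) = (2*k - 1)/4.
R(k) = B(k−1)·f(k)/C(k) = (2*k - 1)/(4*(k + 1)); s_k = R·t_k = 3**k*(2*k - 1).
Verify: 4*3**k*(k + 1) matches t_k.
Telescope: S(n) = s_(n+1) − s_(1) = 3**(n + 1)*(2*n + 1) − (3) = 6*3**n*n + 3*3**n - 3.

S(n) = 6 \cdot 3^{n} n + 3 \cdot 3^{n} - 3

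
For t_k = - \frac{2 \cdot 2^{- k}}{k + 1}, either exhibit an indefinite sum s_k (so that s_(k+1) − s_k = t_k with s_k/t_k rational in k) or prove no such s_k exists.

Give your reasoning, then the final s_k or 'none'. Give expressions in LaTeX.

none (Gosper's algorithm certifies no s_k)

r(k) = (k + 1)/(2*(k + 2)) after simplifying.
Take A(k)=k/2 + 1/2, B(k)=k + 2, C(k)=1.
Need (k/2 + 1/2)·f(k+1) − (k + 1)·f(k) = 1.
d = -1 from the (1,1,0) case.
Negative degree bound (-1): no f exists, t_k not Gosper-summable.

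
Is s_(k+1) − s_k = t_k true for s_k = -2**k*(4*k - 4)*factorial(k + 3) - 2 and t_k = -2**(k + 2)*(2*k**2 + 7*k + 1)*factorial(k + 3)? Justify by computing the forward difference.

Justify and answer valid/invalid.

Valid — Δs_k = t_k.

s_(k+1) = -4*2**(k + 1)*k*factorial(k + 4) - 2
s_(k+1) − s_k = -2**(k + 2)*(2*k**2 + 7*k + 1)*factorial(k + 3)
(s_(k+1) − s_k) − t_k = 0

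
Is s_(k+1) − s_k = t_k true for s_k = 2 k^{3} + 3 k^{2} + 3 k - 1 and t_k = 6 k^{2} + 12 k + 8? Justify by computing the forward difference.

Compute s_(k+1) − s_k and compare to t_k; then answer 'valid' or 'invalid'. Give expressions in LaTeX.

s_(k+1) = 2*k**3 + 9*k**2 + 15*k + 7
s_(k+1) − s_k = 6*k**2 + 12*k + 8
(s_(k+1) − s_k) − t_k = 0

valid; difference matches t_k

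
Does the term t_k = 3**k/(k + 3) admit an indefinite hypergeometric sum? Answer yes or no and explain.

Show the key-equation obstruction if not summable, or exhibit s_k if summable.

r(k) = 3*(k + 3)/(k + 4) after simplifying.
A = 3*k + 9, B = k + 4, C = 1.
Key eq: (3*k + 9)·f(k+1) = (k + 3)·f(k) + (1).
d = -1 from the (1,1,0) case.
d = -1 < 0 ⇒ no nonzero polynomial f; not summable.

No — key equation has no polynomial f.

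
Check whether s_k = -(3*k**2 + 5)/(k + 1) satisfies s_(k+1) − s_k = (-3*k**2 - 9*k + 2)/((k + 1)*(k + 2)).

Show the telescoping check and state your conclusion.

s_(k+1) = (-3*(k + 1)**2 - 5)/(k + 2)
s_(k+1) − s_k = (-3*k**2 - 9*k + 2)/(k**2 + 3*k + 2)
(s_(k+1) − s_k) − t_k = 0

valid (s_(k+1) − s_k reduces to t_k)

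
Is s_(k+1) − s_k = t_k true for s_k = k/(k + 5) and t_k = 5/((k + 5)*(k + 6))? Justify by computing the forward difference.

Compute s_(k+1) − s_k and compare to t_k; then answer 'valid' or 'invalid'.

valid (s_(k+1) − s_k reduces to t_k)

s_(k+1) = (k + 1)/(k + 6)
s_(k+1) − s_k = 5/(k**2 + 11*k + 30)
(s_(k+1) − s_k) − t_k = 0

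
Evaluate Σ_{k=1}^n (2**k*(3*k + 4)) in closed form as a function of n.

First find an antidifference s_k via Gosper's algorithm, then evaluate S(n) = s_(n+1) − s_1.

S(n) = 6*2**n*n + 2*2**n - 2

r(k) = 2*(3*k + 7)/(3*k + 4) after simplifying.
Take A(k)=2, B(k)=1, C(k)=k + 4/3.
Key eq: (2)·f(k+1) = (1)·f(k) + (k + 4/3).
Degrees (0,0,1) ⇒ d ≤ 1.
Match coefficients ⇒ f(k) = (3*k - 2)/3.
Then R = B(k−1)f/C = (3*k - 2)/(3*k + 4), so s_k = R(k)·t_k = 2**k*(3*k - 2).
s_(k+1) − s_k = 2**k*(3*k + 4) = t_k.
Evaluate: s_(n+1) = 2**(n + 1)*(3*n + 1); subtract s_(1) = 2 ⇒ S(n) = 6*2**n*n + 2*2**n - 2.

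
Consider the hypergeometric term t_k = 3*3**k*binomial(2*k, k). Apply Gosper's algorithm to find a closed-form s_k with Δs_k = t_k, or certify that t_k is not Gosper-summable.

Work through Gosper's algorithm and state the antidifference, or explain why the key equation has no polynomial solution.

Compute t_(k+1)/t_k: get 6*(2*k + 1)/(k + 1).
Factor: A=12*k + 6; B=k + 1; C=1.
f must satisfy (12*k + 6)·f(k+1) − (k)·f(k) = 1.
deg f ≤ -1 (via 1,1,0).
Bound -1 < 0, so the key equation has no polynomial solution.

not Gosper-summable; s_k does not exist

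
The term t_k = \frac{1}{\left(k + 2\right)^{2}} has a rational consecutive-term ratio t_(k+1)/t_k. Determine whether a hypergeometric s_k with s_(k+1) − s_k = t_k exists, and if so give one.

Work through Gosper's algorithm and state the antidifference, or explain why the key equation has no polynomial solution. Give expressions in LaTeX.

no hypergeometric antidifference exists

Compute t_(k+1)/t_k: get (k + 2)**2/(k + 3)**2.
A = k**2 + 4*k + 4, B = k**2 + 6*k + 9, C = 1.
f must satisfy (k**2 + 4*k + 4)·f(k+1) − (k**2 + 4*k + 4)·f(k) = 1.
d = 0 from the (2,2,0) case.
f = c0 ⇒ A·f(k+1) − B(k−1)·f(k) − C = -1. The system {-1 = 0} is inconsistent; no antidifference.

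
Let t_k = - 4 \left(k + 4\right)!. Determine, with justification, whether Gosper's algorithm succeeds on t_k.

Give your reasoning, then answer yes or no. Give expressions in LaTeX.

The ratio is k + 5.
Take A(k)=k + 5, B(k)=1, C(k)=1.
Solve (k + 5)·f(k+1) − (1)·f(k) = 1.
Bound: deg f ≤ -1.
Negative degree bound (-1): no f exists, t_k not Gosper-summable.

No. Not Gosper-summable.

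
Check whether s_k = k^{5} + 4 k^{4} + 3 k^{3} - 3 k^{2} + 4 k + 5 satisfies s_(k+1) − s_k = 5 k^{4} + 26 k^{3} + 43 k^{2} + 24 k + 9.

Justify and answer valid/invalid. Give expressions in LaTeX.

valid; difference matches t_k

s_(k+1) = k**5 + 9*k**4 + 29*k**3 + 40*k**2 + 28*k + 14
s_(k+1) − s_k = 5*k**4 + 26*k**3 + 43*k**2 + 24*k + 9
(s_(k+1) − s_k) − t_k = 0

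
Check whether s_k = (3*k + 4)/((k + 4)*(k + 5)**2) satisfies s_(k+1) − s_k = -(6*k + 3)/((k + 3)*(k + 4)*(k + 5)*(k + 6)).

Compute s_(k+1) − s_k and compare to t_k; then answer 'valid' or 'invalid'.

s_(k+1) = (3*k + 7)/((k + 5)*(k + 6)**2)
s_(k+1) − s_k = (-6*k**2 - 33*k - 4)/(k**5 + 26*k**4 + 269*k**3 + 1384*k**2 + 3540*k + 3600)
(s_(k+1) − s_k) − t_k = 2*(9*k**2 + 55*k + 39)/(k**6 + 29*k**5 + 347*k**4 + 2191*k**3 + 7692*k**2 + 14220*k + 10800)

Invalid: residual 2*(9*k**2 + 55*k + 39)/(k**6 + 29*k**5 + 347*k**4 + 2191*k**3 + 7692*k**2 + 14220*k + 10800) ≠ 0.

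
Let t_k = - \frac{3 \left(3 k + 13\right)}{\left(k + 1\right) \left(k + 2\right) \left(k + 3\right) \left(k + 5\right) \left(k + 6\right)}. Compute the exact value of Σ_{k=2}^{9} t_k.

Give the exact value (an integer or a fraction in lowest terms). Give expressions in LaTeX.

Step 1: r(k) = (k + 1)*(k + 5)*(3*k + 16)/((k + 4)*(k + 7)*(3*k + 13)).
Factor: A=k + 1; B=k + 7; C=k**2 + 25*k/3 + 52/3.
Solve (k + 1)·f(k+1) − (k + 6)·f(k) = k**2 + 25*k/3 + 52/3.
Degrees (1,1,2) ⇒ d ≤ 5.
Match coefficients ⇒ f(k) = k*(k + 3)*(k + 4)*(k**2 + 8*k + 17)/30.
So s_k = (B(k−1)f/C)·t_k = (k*(k + 3)*(k + 6)*(k**2 + 8*k + 17)/(10*(3*k + 13)))·t_k = 3*k*(-k**2 - 8*k - 17)/(10*(k**3 + 8*k**2 + 17*k + 10)).
Δs = 3*(-3*k - 13)/(k**5 + 17*k**4 + 107*k**3 + 307*k**2 + 396*k + 180), as required.
Sum = s_(10) − s_(2); s_(10) = -197/660, s_(2) = -37/140 ⇒ -79/2310.

Σ = -79/2310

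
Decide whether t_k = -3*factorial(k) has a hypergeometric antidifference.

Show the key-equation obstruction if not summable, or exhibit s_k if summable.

r(k) = k + 1 after simplifying.
Take A(k)=k + 1, B(k)=1, C(k)=1.
f must satisfy (k + 1)·f(k+1) − (1)·f(k) = 1.
deg f ≤ -1 (via 1,0,0).
Negative degree bound (-1): no f exists, t_k not Gosper-summable.

No — negative degree bound, so no certificate f.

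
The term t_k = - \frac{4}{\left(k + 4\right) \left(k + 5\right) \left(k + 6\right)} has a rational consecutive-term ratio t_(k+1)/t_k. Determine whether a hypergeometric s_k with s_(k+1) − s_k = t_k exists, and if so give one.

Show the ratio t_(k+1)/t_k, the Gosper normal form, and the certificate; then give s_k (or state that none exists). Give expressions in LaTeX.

s_k = \frac{k \left(- k - 9\right)}{10 \left(k + 4\right) \left(k + 5\right)}

Compute t_(k+1)/t_k: get (k + 4)/(k + 7).
Take A(k)=k + 4, B(k)=k + 7, C(k)=1.
Solve (k + 4)·f(k+1) − (k + 6)·f(k) = 1.
Bound: deg f ≤ 2.
Match coefficients ⇒ f(k) = k*(k + 9)/40.
Get s_k = R·t_k = k*(-k - 9)/(10*(k + 4)*(k + 5)) with R(k) = B(k−1)f(k)/C(k) = k*(k + 6)*(k + 9)/40.
s_(k+1) − s_k = -4/(k**3 + 15*k**2 + 74*k + 120) = t_k.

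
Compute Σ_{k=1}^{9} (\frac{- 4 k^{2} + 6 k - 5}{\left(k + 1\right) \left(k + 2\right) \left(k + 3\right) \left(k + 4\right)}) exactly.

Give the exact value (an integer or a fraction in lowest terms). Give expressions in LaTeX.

Σ = -235/1144

The ratio is -(k + 1)*(6*k - 4*(k + 1)**2 + 1)/((k + 5)*(4*k**2 - 6*k + 5)).
Normal form (A,B,C) = (k + 1, k + 5, k**2 - 3*k/2 + 5/4).
Solve (k + 1)·f(k+1) − (k + 4)·f(k) = k**2 - 3*k/2 + 5/4.
Bound: deg f ≤ 3.
Solve for f: f(k) = k*(2*k**2 + 13)/12 (degree 3 ≤ 3).
So s_k = (B(k−1)f/C)·t_k = (k*(k + 4)*(2*k**2 + 13)/(3*(4*k**2 - 6*k + 5)))·t_k = k*(-2*k**2 - 13)/(3*(k + 1)*(k + 2)*(k + 3)).
Verify: (-4*k**2 + 6*k - 5)/(k**4 + 10*k**3 + 35*k**2 + 50*k + 24) matches t_k.
Evaluate s at k=10 and k=1: -355/858 and -5/24; difference -235/1144.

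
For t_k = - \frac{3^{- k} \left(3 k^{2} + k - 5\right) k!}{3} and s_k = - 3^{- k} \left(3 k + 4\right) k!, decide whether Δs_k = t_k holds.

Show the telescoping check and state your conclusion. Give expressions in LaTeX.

s_(k+1) = -(3*k + 7)*factorial(k + 1)/(3*3**k)
s_(k+1) − s_k = -(3*k**2 + k - 5)*factorial(k)/(3*3**k)
(s_(k+1) − s_k) − t_k = 0

Valid — Δs_k = t_k.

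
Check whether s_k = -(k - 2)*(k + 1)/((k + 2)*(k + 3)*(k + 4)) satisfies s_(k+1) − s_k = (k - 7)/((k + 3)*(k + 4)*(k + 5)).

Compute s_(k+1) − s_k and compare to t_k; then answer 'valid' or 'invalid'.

Invalid: residual 2*(4 - k)/(k**4 + 14*k**3 + 71*k**2 + 154*k + 120) ≠ 0.

s_(k+1) = -(k - 1)*(k + 2)/((k + 3)*(k + 4)*(k + 5))
s_(k+1) − s_k = (k**2 - 7*k - 6)/(k**4 + 14*k**3 + 71*k**2 + 154*k + 120)
(s_(k+1) − s_k) − t_k = 2*(4 - k)/(k**4 + 14*k**3 + 71*k**2 + 154*k + 120)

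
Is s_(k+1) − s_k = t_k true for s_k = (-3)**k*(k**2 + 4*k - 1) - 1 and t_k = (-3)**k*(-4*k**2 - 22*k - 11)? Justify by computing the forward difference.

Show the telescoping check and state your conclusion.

Valid — Δs_k = t_k.

s_(k+1) = (-3)**(k + 1)*(4*k + (k + 1)**2 + 3) - 1
s_(k+1) − s_k = (-3)**k*(-4*k**2 - 22*k - 11)
(s_(k+1) − s_k) − t_k = 0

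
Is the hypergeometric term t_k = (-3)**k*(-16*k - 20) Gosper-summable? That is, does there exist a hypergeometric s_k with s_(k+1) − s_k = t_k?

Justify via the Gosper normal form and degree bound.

t_(k+1)/t_k = 3*(-4*k - 9)/(4*k + 5).
Take A(k)=-3, B(k)=1, C(k)=k + 5/4.
f must satisfy (-3)·f(k+1) − (1)·f(k) = k + 5/4.
Bound: deg f ≤ 1.
A polynomial solution: f(k) = -(2*k + 1)/8.
R(k) = B(k−1)·f(k)/C(k) = -(2*k + 1)/(2*(4*k + 5)); s_k = R·t_k = (-3)**k*(4*k + 2).
Check: Δs_k = (-3)**k*(-16*k - 20). ✓

Yes. s_k = (-3)**k*(4*k + 2).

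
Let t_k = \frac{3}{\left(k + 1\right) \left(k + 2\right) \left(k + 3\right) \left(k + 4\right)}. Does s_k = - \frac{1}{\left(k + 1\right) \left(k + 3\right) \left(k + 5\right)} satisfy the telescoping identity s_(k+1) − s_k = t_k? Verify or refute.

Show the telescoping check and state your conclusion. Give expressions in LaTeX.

s_(k+1) = -1/((k + 2)*(k + 4)*(k + 6))
s_(k+1) − s_k = 3*(k**2 + 7*k + 11)/(k**6 + 21*k**5 + 175*k**4 + 735*k**3 + 1624*k**2 + 1764*k + 720)
(s_(k+1) − s_k) − t_k = 3*(-4*k - 19)/(k**6 + 21*k**5 + 175*k**4 + 735*k**3 + 1624*k**2 + 1764*k + 720)

Invalid: residual \frac{3 \left(- 4 k - 19\right)}{k^{6} + 21 k^{5} + 175 k^{4} + 735 k^{3} + 1624 k^{2} + 1764 k + 720} ≠ 0.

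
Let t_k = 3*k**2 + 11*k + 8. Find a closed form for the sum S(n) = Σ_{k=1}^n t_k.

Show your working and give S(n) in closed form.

S(n) = n*(n**2 + 7*n + 14)

The ratio is (3*k**2 + 17*k + 22)/(3*k**2 + 11*k + 8).
A = 1, B = 1, C = k**2 + 11*k/3 + 8/3.
Need (1)·f(k+1) − (1)·f(k) = k**2 + 11*k/3 + 8/3.
Bound: deg f ≤ 3.
Coefficient equations give f(k) = k*(k + 1)*(k + 3)/3.
So s_k = (B(k−1)f/C)·t_k = (k*(k + 3)/(3*k + 8))·t_k = k*(k**2 + 4*k + 3).
s_(k+1) − s_k = 3*k**2 + 11*k + 8 = t_k.
s_(n+1) = n**3 + 7*n**2 + 14*n + 8 and s_(1) = 8, so S(n) = n*(n**2 + 7*n + 14).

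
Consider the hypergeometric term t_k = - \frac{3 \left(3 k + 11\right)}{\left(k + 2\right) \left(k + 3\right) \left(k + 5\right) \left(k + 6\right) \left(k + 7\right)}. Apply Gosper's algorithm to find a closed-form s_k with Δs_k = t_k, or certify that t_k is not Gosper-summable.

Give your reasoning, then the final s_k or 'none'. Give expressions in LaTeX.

s_k = \frac{k \left(- k^{2} - 13 k - 52\right)}{20 \left(k^{3} + 13 k^{2} + 52 k + 60\right)}

t_(k+1)/t_k = (k + 2)*(k + 5)*(3*k + 14)/((k + 4)*(k + 8)*(3*k + 11)).
So A=k + 2 and B=k + 8, with C=k**2 + 23*k/3 + 44/3.
Key eq: (k + 2)·f(k+1) = (k + 7)·f(k) + (k**2 + 23*k/3 + 44/3).
From deg A=1, deg B=1, deg C=2: d=5.
Solve for f: f(k) = k*(k + 3)*(k + 4)*(k**2 + 13*k + 52)/180 (degree 5 ≤ 5).
Then R = B(k−1)f/C = k*(k + 3)*(k + 7)*(k**2 + 13*k + 52)/(60*(3*k + 11)), so s_k = R(k)·t_k = k*(-k**2 - 13*k - 52)/(20*(k**3 + 13*k**2 + 52*k + 60)).
Δs = 3*(-3*k - 11)/(k**5 + 23*k**4 + 203*k**3 + 853*k**2 + 1692*k + 1260), as required.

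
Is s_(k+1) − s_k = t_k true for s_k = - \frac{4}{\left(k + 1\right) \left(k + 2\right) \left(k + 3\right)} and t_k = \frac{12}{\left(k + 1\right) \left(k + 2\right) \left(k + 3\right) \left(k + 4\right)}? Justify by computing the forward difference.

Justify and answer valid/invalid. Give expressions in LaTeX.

valid; difference matches t_k

s_(k+1) = -4/((k + 2)*(k + 3)*(k + 4))
s_(k+1) − s_k = 12/((k + 1)*(k + 2)*(k + 3)*(k + 4))
(s_(k+1) − s_k) − t_k = 0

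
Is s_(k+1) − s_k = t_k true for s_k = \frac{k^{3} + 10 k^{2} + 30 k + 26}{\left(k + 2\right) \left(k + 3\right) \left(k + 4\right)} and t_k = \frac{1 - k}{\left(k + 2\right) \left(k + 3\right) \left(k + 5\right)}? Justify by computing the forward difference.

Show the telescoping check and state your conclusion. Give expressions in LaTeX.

valid; difference matches t_k

s_(k+1) = (30*k + (k + 1)**3 + 10*(k + 1)**2 + 56)/((k + 3)*(k + 4)*(k + 5))
s_(k+1) − s_k = (1 - k)/(k**3 + 10*k**2 + 31*k + 30)
(s_(k+1) − s_k) − t_k = 0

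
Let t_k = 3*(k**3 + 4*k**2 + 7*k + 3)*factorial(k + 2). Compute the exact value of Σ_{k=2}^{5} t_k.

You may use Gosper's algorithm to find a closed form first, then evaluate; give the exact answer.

t_(k+1)/t_k = (k**4 + 10*k**3 + 39*k**2 + 69*k + 45)/(k**3 + 4*k**2 + 7*k + 3).
Normal form (A,B,C) = (k + 3, 1, k**3 + 4*k**2 + 7*k + 3).
f must satisfy (k + 3)·f(k+1) − (1)·f(k) = k**3 + 4*k**2 + 7*k + 3.
Bound: deg f ≤ 2.
Solve for f: f(k) = k**2 (degree 2 ≤ 2).
So s_k = (B(k−1)f/C)·t_k = (k**2/(k**3 + 4*k**2 + 7*k + 3))·t_k = 3*k**2*factorial(k + 2).
Check: Δs_k = 3*(k**3 + 4*k**2 + 7*k + 3)*factorial(k + 2). ✓
Sum = s_(6) − s_(2); s_(6) = 4354560, s_(2) = 288 ⇒ 4354272.

Σ = 4354272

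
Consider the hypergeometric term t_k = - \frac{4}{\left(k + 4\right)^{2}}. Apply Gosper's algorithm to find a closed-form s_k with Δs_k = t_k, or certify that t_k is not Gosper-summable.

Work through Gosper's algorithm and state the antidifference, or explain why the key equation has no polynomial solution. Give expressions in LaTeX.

t_(k+1)/t_k = (k + 4)**2/(k + 5)**2.
A = k**2 + 8*k + 16, B = k**2 + 10*k + 25, C = 1.
Set up (k**2 + 8*k + 16)·f(k+1) − (k**2 + 8*k + 16)·f(k) − (1) = 0.
Degrees (2,2,0) ⇒ d ≤ 0.
Put f(k) = c0: A·f(k+1) − B(k−1)·f(k) − C = -1; need -1 = 0 — inconsistent ⇒ no f, not summable.

none — t_k is not Gosper-summable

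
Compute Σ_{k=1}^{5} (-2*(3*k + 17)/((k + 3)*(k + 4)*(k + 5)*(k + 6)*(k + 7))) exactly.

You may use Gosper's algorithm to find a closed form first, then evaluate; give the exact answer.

The ratio is (k + 3)*(3*k + 20)/((k + 8)*(3*k + 17)).
A = k + 3, B = k + 8, C = k + 17/3.
Need (k + 3)·f(k+1) − (k + 7)·f(k) = k + 17/3.
Bound: deg f ≤ 4.
A polynomial solution: f(k) = k*(k + 5)*(k**2 + 13*k + 54)/216.
Get s_k = R·t_k = k*(-k**2 - 13*k - 54)/(36*(k**3 + 13*k**2 + 54*k + 72)) with R(k) = B(k−1)f(k)/C(k) = k*(k + 5)*(k + 7)*(k**2 + 13*k + 54)/(72*(3*k + 17)).
Δs = 2*(-3*k - 17)/(k**5 + 25*k**4 + 245*k**3 + 1175*k**2 + 2754*k + 2520), as required.
Σ_(k=1)^(5) t_k = s_(6) − s_(1) = -7/270 − (-17/1260) = -47/3780.

Σ = -47/3780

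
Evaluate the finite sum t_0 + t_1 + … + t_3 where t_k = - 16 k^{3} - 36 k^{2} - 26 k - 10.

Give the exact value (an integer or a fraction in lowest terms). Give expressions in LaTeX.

t_(k+1)/t_k = (8*k**3 + 42*k**2 + 73*k + 44)/(8*k**3 + 18*k**2 + 13*k + 5).
Gosper form: A/B · C(k+1)/C(k) with A=1, B=1, C=k**3 + 9*k**2/4 + 13*k/8 + 5/8.
Set up (1)·f(k+1) − (1)·f(k) − (k**3 + 9*k**2/4 + 13*k/8 + 5/8) = 0.
Degrees (0,0,3) ⇒ d ≤ 4.
Coefficient equations give f(k) = k*(2*k + 3)*(2*k**2 - k + 1)/16.
R(k) = B(k−1)·f(k)/C(k) = k*(2*k + 3)*(2*k**2 - k + 1)/(2*(8*k**3 + 18*k**2 + 13*k + 5)); s_k = R·t_k = k*(-4*k**3 - 4*k**2 + k - 3).
Δs = -16*k**3 - 36*k**2 - 26*k - 10, as required.
Sum = s_(4) − s_(0); s_(4) = -1276, s_(0) = 0 ⇒ -1276.

Σ = -1276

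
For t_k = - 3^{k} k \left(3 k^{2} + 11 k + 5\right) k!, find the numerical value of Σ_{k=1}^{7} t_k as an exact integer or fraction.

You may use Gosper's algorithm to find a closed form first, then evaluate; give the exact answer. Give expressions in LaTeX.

r(k) = (k + 1)**2*(33*k + 9*(k + 1)**2 + 48)/(k*(3*k**2 + 11*k + 5)) after simplifying.
Normal form (A,B,C) = (3*k + 3, 1, k**3 + 11*k**2/3 + 5*k/3).
Solve (3*k + 3)·f(k+1) − (1)·f(k) = k**3 + 11*k**2/3 + 5*k/3.
deg f ≤ 2 (via 1,0,3).
Solving with deg f ≤ 2: f(k) = (k**2 + k - 3)/3.
Certificate R = B(k−1)f/C = (k**2 + k - 3)/(k*(3*k**2 + 11*k + 5)) gives s_k = -3**k*(k**2 + k - 3)*factorial(k).
Δs = -3**k*k*(3*k**2 + 11*k + 5)*factorial(k), as required.
Evaluate s at k=8 and k=1: -18253226880 and 3; difference -18253226883.

Σ = -18253226883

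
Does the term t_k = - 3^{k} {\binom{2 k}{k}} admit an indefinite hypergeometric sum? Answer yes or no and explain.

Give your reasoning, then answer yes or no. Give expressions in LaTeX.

No — t_k has no hypergeometric antidifference.

t_(k+1)/t_k = 6*(2*k + 1)/(k + 1).
So A=12*k + 6 and B=k + 1, with C=1.
f must satisfy (12*k + 6)·f(k+1) − (k)·f(k) = 1.
d = -1 from the (1,1,0) case.
Bound -1 < 0, so the key equation has no polynomial solution.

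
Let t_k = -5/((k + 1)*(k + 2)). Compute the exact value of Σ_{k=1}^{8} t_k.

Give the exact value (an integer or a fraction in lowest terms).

Σ = -2

Ratio r(k) = (k + 1)/(k + 3).
A = k + 1, B = k + 3, C = 1.
f must satisfy (k + 1)·f(k+1) − (k + 2)·f(k) = 1.
d = 1 from the (1,1,0) case.
Solving with deg f ≤ 1: f(k) = k.
So s_k = (B(k−1)f/C)·t_k = (k*(k + 2))·t_k = -5*k/(k + 1).
Check: Δs_k = -5/(k**2 + 3*k + 2). ✓
Σ_(k=1)^(8) t_k = s_(9) − s_(1) = -9/2 − (-5/2) = -2.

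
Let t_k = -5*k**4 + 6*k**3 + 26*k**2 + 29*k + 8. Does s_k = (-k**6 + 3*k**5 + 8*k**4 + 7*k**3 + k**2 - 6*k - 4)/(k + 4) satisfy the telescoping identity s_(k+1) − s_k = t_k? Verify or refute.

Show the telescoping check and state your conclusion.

s_(k+1) = (-k**6 - 3*k**5 + 8*k**4 + 49*k**3 + 85*k**2 + 58*k + 8)/(k + 5)
s_(k+1) − s_k = (-5*k**6 - 27*k**5 + 34*k**4 + 245*k**3 + 399*k**2 + 274*k + 52)/(k**2 + 9*k + 20)
(s_(k+1) − s_k) − t_k = 6*(2*k**5 + 9*k**4 - 23*k**3 - 65*k**2 - 63*k - 18)/(k**2 + 9*k + 20)

Invalid: residual 6*(2*k**5 + 9*k**4 - 23*k**3 - 65*k**2 - 63*k - 18)/(k**2 + 9*k + 20) ≠ 0.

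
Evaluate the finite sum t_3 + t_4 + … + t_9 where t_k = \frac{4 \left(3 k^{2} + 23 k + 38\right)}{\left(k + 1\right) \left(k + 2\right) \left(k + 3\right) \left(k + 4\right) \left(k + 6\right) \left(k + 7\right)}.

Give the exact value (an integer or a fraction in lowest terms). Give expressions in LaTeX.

Σ = 259/15444

r(k) = (k + 1)*(k + 6)*(23*k + 3*(k + 1)**2 + 61)/((k + 5)*(k + 8)*(3*k**2 + 23*k + 38)) after simplifying.
Gosper form: A/B · C(k+1)/C(k) with A=k + 1, B=k + 8, C=k**3 + 38*k**2/3 + 51*k + 190/3.
Need (k + 1)·f(k+1) − (k + 7)·f(k) = k**3 + 38*k**2/3 + 51*k + 190/3.
Degrees (1,1,3) ⇒ d ≤ 6.
Match coefficients ⇒ f(k) = k*(k + 2)*(k + 4)*(k + 5)*(k**2 + 10*k + 27)/54.
So s_k = (B(k−1)f/C)·t_k = (k*(k + 2)*(k + 4)*(k + 7)*(k**2 + 10*k + 27)/(18*(3*k**2 + 23*k + 38)))·t_k = 2*k*(k**2 + 10*k + 27)/(9*(k**3 + 10*k**2 + 27*k + 18)).
Check: Δs_k = 4*(3*k**2 + 23*k + 38)/(k**6 + 23*k**5 + 207*k**4 + 925*k**3 + 2144*k**2 + 2412*k + 1008). ✓
Telescoping: Σ = s_(10) − s_(3) = 1135/5148 − (11/54) = 259/15444.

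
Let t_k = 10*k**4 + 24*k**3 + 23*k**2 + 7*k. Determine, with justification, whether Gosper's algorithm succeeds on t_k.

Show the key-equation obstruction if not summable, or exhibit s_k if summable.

Compute t_(k+1)/t_k: get (10*k**4 + 64*k**3 + 155*k**2 + 165*k + 64)/(k*(10*k**3 + 24*k**2 + 23*k + 7)).
So A=1 and B=1, with C=k**4 + 12*k**3/5 + 23*k**2/10 + 7*k/10.
Key eq: (1)·f(k+1) = (1)·f(k) + (k**4 + 12*k**3/5 + 23*k**2/10 + 7*k/10).
deg f ≤ 5 (via 0,0,4).
A polynomial solution: f(k) = k**2*(k - 1)*(2*k**2 + 3*k + 2)/10.
Then R = B(k−1)f/C = k*(k - 1)*(2*k**2 + 3*k + 2)/(10*k**3 + 24*k**2 + 23*k + 7), so s_k = R(k)·t_k = k**2*(2*k**3 + k**2 - k - 2).
Check: Δs_k = k*(10*k**3 + 24*k**2 + 23*k + 7). ✓

Yes. s_k = k**2*(2*k**3 + k**2 - k - 2).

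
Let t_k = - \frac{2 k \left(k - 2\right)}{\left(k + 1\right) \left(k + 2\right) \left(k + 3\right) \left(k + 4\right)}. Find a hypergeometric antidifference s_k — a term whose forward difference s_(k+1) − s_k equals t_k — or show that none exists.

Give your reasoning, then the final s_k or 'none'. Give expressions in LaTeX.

Ratio r(k) = (k - 1)*(k + 1)**2/(k*(k - 2)*(k + 5)).
Gosper form: A/B · C(k+1)/C(k) with A=k + 1, B=k + 5, C=k**2 - 2*k.
f must satisfy (k + 1)·f(k+1) − (k + 4)·f(k) = k**2 - 2*k.
Degrees (1,1,2) ⇒ d ≤ 3.
Coefficient equations give f(k) = k*(k - 5)*(k - 1)/12.
Then R = B(k−1)f/C = (k - 5)*(k - 1)*(k + 4)/(12*(k - 2)), so s_k = R(k)·t_k = -k*(k**2 - 6*k + 5)/(6*(k + 1)*(k + 2)*(k + 3)).
s_(k+1) − s_k = 2*k*(2 - k)/(k**4 + 10*k**3 + 35*k**2 + 50*k + 24) = t_k.

s_k = - \frac{k \left(k^{2} - 6 k + 5\right)}{6 \left(k + 1\right) \left(k + 2\right) \left(k + 3\right)}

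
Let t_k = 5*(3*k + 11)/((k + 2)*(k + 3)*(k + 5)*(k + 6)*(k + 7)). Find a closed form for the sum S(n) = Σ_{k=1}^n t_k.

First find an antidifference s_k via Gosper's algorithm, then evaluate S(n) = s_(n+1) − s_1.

S(n) = 5*n*(n**2 + 16*n + 81)/(126*(n**3 + 16*n**2 + 81*n + 126))

Ratio r(k) = (k + 2)*(k + 5)*(3*k + 14)/((k + 4)*(k + 8)*(3*k + 11)).
Normal form (A,B,C) = (k + 2, k + 8, k**2 + 23*k/3 + 44/3).
Need (k + 2)·f(k+1) − (k + 7)·f(k) = k**2 + 23*k/3 + 44/3.
From deg A=1, deg B=1, deg C=2: d=5.
Solving with deg f ≤ 5: f(k) = k*(k + 3)*(k + 4)*(k**2 + 13*k + 52)/180.
Then R = B(k−1)f/C = k*(k + 3)*(k + 7)*(k**2 + 13*k + 52)/(60*(3*k + 11)), so s_k = R(k)·t_k = k*(k**2 + 13*k + 52)/(12*(k**3 + 13*k**2 + 52*k + 60)).
Verify: 5*(3*k + 11)/(k**5 + 23*k**4 + 203*k**3 + 853*k**2 + 1692*k + 1260) matches t_k.
Telescope: S(n) = s_(n+1) − s_(1) = (n**3 + 16*n**2 + 81*n + 66)/(12*(n**3 + 16*n**2 + 81*n + 126)) − (11/252) = 5*n*(n**2 + 16*n + 81)/(126*(n**3 + 16*n**2 + 81*n + 126)).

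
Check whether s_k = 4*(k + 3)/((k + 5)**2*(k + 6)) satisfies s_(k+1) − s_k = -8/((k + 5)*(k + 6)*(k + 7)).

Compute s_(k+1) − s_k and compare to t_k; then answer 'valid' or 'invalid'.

s_(k+1) = 4*(k + 4)/((k + 6)**2*(k + 7))
s_(k+1) − s_k = 8*(-k**2 - 8*k - 13)/(k**5 + 29*k**4 + 335*k**3 + 1927*k**2 + 5520*k + 6300)
(s_(k+1) − s_k) − t_k = 8*(3*k + 17)/(k**5 + 29*k**4 + 335*k**3 + 1927*k**2 + 5520*k + 6300)

Invalid: residual 8*(3*k + 17)/(k**5 + 29*k**4 + 335*k**3 + 1927*k**2 + 5520*k + 6300) ≠ 0.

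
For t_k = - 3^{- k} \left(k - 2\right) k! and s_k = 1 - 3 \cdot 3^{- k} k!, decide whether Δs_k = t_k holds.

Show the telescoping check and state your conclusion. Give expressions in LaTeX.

Valid — Δs_k = t_k.

s_(k+1) = (3**k - k*factorial(k) - factorial(k))/3**k
s_(k+1) − s_k = -(k - 2)*factorial(k)/3**k
(s_(k+1) − s_k) − t_k = 0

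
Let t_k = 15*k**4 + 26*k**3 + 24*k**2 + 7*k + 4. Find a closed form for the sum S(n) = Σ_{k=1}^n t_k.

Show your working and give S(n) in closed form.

r(k) = (15*k**4 + 86*k**3 + 192*k**2 + 193*k + 76)/(15*k**4 + 26*k**3 + 24*k**2 + 7*k + 4) after simplifying.
A = 1, B = 1, C = k**4 + 26*k**3/15 + 8*k**2/5 + 7*k/15 + 4/15.
Set up (1)·f(k+1) − (1)·f(k) − (k**4 + 26*k**3/15 + 8*k**2/5 + 7*k/15 + 4/15) = 0.
From deg A=0, deg B=0, deg C=4: d=5.
Match coefficients ⇒ f(k) = k*(3*k**4 - k**3 - 2*k + 4)/15.
Certificate R = B(k−1)f/C = k*(3*k**4 - k**3 - 2*k + 4)/(15*k**4 + 26*k**3 + 24*k**2 + 7*k + 4) gives s_k = k*(3*k**4 - k**3 - 2*k + 4).
Check: Δs_k = 15*k**4 + 26*k**3 + 24*k**2 + 7*k + 4. ✓
Evaluate: s_(n+1) = 3*n**5 + 14*n**4 + 26*n**3 + 22*n**2 + 11*n + 4; subtract s_(1) = 4 ⇒ S(n) = n*(3*n**4 + 14*n**3 + 26*n**2 + 22*n + 11).

S(n) = n*(3*n**4 + 14*n**3 + 26*n**2 + 22*n + 11)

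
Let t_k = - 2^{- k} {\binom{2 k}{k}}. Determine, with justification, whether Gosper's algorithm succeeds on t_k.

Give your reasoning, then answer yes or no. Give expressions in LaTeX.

No — t_k has no hypergeometric antidifference.

r(k) = (2*k + 1)/(k + 1) after simplifying.
Gosper form: A/B · C(k+1)/C(k) with A=2*k + 1, B=k + 1, C=1.
Solve (2*k + 1)·f(k+1) − (k)·f(k) = 1.
Degrees (1,1,0) ⇒ d ≤ -1.
Bound -1 < 0, so the key equation has no polynomial solution.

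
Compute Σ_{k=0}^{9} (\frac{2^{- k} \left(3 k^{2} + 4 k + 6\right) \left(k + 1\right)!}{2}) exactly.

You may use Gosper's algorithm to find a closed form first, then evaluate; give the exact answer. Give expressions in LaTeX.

Σ = 4833671/4

r(k) = (k + 2)*(4*k + 3*(k + 1)**2 + 10)/(2*(3*k**2 + 4*k + 6)) after simplifying.
Normal form (A,B,C) = (k/2 + 1, 1, k**2 + 4*k/3 + 2).
Set up (k/2 + 1)·f(k+1) − (1)·f(k) − (k**2 + 4*k/3 + 2) = 0.
deg f ≤ 1 (via 1,0,2).
Match coefficients ⇒ f(k) = 2*(3*k + 1)/3.
R(k) = B(k−1)·f(k)/C(k) = 2*(3*k + 1)/(3*k**2 + 4*k + 6); s_k = R·t_k = (3*k + 1)*factorial(k + 1)/2**k.
Verify: (3*k**2 + 4*k + 6)*factorial(k + 1)/(2*2**k) matches t_k.
Sum = s_(10) − s_(0); s_(10) = 4833675/4, s_(0) = 1 ⇒ 4833671/4.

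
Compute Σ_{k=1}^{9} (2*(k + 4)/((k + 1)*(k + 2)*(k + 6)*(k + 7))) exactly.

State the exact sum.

Ratio r(k) = (k + 1)*(k + 5)*(k + 6)/((k + 3)*(k + 4)*(k + 8)).
Gosper form: A/B · C(k+1)/C(k) with A=k + 1, B=k + 8, C=k**4 + 16*k**3 + 95*k**2 + 248*k + 240.
Key eq: (k + 1)·f(k+1) = (k + 7)·f(k) + (k**4 + 16*k**3 + 95*k**2 + 248*k + 240).
From deg A=1, deg B=1, deg C=4: d=6.
A polynomial solution: f(k) = k*(k + 2)*(k + 3)*(k + 4)*(k + 5)*(k + 7)/12.
Get s_k = R·t_k = k*(k + 7)/(6*(k**2 + 7*k + 6)) with R(k) = B(k−1)f(k)/C(k) = k*(k + 2)*(k + 7)**2/(12*(k + 4)).
s_(k+1) − s_k = 2*(k + 4)/(k**4 + 16*k**3 + 83*k**2 + 152*k + 84) = t_k.
Sum = s_(10) − s_(1); s_(10) = 85/528, s_(1) = 2/21 ⇒ 81/1232.

Σ = 81/1232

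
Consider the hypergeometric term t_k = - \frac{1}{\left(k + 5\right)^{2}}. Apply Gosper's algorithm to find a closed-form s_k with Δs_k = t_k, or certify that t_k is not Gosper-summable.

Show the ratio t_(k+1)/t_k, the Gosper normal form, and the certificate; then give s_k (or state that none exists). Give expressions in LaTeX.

Step 1: r(k) = (k + 5)**2/(k + 6)**2.
Normal form (A,B,C) = (k**2 + 10*k + 25, k**2 + 12*k + 36, 1).
Set up (k**2 + 10*k + 25)·f(k+1) − (k**2 + 10*k + 25)·f(k) − (1) = 0.
Bound: deg f ≤ 0.
f = c0 ⇒ A·f(k+1) − B(k−1)·f(k) − C = -1. The system {-1 = 0} is inconsistent; no antidifference.

no hypergeometric antidifference exists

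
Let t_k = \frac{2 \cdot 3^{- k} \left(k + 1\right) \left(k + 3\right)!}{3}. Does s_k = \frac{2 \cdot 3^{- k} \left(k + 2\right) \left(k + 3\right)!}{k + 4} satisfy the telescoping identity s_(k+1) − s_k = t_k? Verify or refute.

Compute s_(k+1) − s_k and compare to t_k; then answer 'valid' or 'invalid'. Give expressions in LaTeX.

s_(k+1) = 2*(k + 3)*factorial(k + 4)/(3*3**k*(k + 5))
s_(k+1) − s_k = 2*(k**3 + 8*k**2 + 19*k + 18)*factorial(k + 3)/(3*3**k*(k + 4)*(k + 5))
(s_(k+1) − s_k) − t_k = -4*(k**2 + 5*k + 1)*factorial(k + 3)/(3*3**k*(k + 4)*(k + 5))

Invalid: residual - \frac{4 \cdot 3^{- k} \left(k^{2} + 5 k + 1\right) \left(k + 3\right)!}{3 \left(k + 4\right) \left(k + 5\right)} ≠ 0.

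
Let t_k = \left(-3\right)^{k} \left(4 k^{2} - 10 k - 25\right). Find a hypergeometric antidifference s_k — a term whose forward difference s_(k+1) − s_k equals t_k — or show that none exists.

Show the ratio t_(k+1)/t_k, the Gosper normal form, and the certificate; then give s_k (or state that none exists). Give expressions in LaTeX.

s_k = \left(-3\right)^{k} \left(- k^{2} + 4 k + 4\right)

The ratio is 3*(-4*k**2 + 2*k + 31)/(4*k**2 - 10*k - 25).
So A=-3 and B=1, with C=k**2 - 5*k/2 - 25/4.
Solve (-3)·f(k+1) − (1)·f(k) = k**2 - 5*k/2 - 25/4.
d = 2 from the (0,0,2) case.
Solving with deg f ≤ 2: f(k) = -(k**2 - 4*k - 4)/4.
Certificate R = B(k−1)f/C = -(k**2 - 4*k - 4)/(4*k**2 - 10*k - 25) gives s_k = (-3)**k*(-k**2 + 4*k + 4).
Δs = (-3)**k*(4*k**2 - 10*k - 25), as required.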